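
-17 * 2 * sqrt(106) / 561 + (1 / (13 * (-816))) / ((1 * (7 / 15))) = -2 * sqrt(106) / 33-5 / 24752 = -0.62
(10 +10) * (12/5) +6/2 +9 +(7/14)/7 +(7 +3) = 981/14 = 70.07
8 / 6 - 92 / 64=-0.10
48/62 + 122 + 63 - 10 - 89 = 2690/31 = 86.77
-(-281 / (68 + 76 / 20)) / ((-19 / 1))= -0.21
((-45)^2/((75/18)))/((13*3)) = 162/13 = 12.46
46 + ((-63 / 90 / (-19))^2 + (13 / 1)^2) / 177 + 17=408652049 / 6389700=63.95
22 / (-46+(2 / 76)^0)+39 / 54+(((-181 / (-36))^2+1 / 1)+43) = 450437 / 6480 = 69.51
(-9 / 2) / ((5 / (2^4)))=-72 / 5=-14.40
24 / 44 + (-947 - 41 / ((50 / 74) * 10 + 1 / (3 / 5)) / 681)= -200881762 / 212245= -946.46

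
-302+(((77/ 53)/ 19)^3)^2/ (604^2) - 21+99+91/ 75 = -6356252770824592247409332381/ 28530669568007995148218800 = -222.79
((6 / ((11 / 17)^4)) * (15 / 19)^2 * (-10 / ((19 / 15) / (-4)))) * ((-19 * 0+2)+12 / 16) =16913002500 / 9129329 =1852.60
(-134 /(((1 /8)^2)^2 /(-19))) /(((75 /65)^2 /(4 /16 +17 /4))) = 881201152 /25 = 35248046.08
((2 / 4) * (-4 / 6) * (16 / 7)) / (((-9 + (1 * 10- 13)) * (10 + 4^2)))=2 / 819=0.00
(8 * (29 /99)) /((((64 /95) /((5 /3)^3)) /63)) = 2410625 /2376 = 1014.57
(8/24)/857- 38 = -97697/2571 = -38.00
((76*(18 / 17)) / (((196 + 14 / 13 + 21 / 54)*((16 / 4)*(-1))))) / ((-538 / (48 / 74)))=960336 / 7818270607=0.00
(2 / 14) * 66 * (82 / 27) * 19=34276 / 63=544.06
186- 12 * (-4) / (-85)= 15762 / 85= 185.44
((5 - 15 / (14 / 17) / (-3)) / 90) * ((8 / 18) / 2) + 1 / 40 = 1187 / 22680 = 0.05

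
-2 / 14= -1 / 7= -0.14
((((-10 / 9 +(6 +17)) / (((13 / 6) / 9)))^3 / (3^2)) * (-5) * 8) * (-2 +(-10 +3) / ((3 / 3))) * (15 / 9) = 110093371200 / 2197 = 50110774.33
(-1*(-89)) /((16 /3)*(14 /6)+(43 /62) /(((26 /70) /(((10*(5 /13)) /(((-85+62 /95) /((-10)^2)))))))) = 11208688569 /494944828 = 22.65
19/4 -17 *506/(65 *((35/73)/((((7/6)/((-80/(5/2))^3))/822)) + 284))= 249482406141/52522479620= 4.75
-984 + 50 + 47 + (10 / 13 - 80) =-12561 / 13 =-966.23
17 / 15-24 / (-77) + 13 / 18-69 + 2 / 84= -231493 / 3465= -66.81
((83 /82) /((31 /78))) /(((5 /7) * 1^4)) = 22659 /6355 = 3.57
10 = 10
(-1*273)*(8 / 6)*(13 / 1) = -4732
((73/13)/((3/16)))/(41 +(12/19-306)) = -22192/195897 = -0.11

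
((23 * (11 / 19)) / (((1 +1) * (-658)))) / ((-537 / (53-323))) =-11385 / 2237858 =-0.01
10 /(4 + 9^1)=0.77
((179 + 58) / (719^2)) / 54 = 79 / 9305298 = 0.00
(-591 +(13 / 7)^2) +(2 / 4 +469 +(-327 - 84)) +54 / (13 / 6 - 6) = -1224233 / 2254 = -543.14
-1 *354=-354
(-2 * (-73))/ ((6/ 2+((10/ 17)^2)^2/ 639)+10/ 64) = 249344261568/ 5390681819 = 46.25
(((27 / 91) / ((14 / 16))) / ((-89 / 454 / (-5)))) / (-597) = -163440 / 11281907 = -0.01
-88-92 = -180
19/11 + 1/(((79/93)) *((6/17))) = 8799/1738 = 5.06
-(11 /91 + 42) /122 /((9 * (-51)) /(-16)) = -30664 /2547909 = -0.01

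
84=84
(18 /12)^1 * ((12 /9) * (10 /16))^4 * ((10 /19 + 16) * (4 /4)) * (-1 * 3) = -98125 /2736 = -35.86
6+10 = 16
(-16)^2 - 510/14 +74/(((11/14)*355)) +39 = 7075302/27335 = 258.84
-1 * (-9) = 9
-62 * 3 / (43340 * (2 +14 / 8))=-62 / 54175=-0.00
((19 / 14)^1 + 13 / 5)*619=171463 / 70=2449.47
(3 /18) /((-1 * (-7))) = 1 /42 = 0.02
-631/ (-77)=631/ 77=8.19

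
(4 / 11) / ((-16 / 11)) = -1 / 4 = -0.25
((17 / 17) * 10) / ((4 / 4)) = 10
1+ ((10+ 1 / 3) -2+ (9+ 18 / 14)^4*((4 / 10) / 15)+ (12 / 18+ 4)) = 18756254 / 60025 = 312.47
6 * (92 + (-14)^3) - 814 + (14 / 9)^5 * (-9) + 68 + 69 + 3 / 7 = -765628088 / 45927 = -16670.54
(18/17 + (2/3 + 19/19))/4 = 139/204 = 0.68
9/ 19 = 0.47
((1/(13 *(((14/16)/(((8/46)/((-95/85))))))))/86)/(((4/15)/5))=-5100/1709981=-0.00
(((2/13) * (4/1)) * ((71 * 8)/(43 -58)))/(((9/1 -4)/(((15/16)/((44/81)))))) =-5751/715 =-8.04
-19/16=-1.19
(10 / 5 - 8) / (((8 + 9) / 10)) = -3.53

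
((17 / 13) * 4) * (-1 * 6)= -408 / 13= -31.38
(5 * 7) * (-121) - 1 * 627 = -4862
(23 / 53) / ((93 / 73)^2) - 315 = -144272488 / 458397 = -314.73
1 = 1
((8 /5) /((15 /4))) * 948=10112 /25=404.48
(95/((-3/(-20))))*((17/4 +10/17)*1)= 3064.22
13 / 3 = 4.33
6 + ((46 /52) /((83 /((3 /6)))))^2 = 111767665 /18627856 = 6.00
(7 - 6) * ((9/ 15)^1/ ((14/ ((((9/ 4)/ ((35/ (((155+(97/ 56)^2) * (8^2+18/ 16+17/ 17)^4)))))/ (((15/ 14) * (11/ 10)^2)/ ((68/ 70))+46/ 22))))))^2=38381695230303220483536384747389997477681/ 6502003161008064157450240000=5903056993339.35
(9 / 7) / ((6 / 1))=3 / 14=0.21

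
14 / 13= 1.08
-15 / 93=-5 / 31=-0.16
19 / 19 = 1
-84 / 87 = -28 / 29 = -0.97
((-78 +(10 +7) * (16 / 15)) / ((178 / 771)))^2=13315544449 / 198025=67241.73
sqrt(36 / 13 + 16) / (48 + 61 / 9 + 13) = 9 *sqrt(793) / 3965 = 0.06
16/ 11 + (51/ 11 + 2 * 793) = 17513/ 11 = 1592.09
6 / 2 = 3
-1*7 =-7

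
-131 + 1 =-130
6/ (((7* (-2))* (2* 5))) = -3/ 70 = -0.04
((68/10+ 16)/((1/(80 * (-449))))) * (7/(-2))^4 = -122897586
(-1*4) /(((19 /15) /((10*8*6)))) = -1515.79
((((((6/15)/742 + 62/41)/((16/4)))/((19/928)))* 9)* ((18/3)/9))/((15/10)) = 106767328/1445045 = 73.89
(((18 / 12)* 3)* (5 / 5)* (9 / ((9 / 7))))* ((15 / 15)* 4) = 126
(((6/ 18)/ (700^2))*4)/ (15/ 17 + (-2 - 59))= -17/ 375585000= -0.00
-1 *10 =-10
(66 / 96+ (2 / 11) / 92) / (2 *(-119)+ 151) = -2791 / 352176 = -0.01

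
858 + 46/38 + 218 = 20467/19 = 1077.21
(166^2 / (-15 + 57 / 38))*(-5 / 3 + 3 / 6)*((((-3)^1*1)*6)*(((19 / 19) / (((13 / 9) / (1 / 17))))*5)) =-1928920 / 221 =-8728.14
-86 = -86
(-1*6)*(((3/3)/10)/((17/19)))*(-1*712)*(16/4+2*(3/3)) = 243504/85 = 2864.75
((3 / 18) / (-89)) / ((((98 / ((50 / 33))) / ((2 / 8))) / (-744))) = 775 / 143913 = 0.01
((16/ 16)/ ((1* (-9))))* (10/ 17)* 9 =-10/ 17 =-0.59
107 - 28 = 79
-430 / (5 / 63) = -5418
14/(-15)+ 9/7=37/105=0.35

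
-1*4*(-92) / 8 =46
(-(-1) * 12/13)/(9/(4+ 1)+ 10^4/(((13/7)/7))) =60/2450117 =0.00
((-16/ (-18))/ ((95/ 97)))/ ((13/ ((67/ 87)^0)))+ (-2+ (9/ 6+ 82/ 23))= 1602911/ 511290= 3.14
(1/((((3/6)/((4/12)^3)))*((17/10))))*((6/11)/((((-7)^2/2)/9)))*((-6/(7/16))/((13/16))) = -0.15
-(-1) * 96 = 96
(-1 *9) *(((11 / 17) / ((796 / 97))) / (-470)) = 9603 / 6360040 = 0.00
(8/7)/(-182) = -4/637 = -0.01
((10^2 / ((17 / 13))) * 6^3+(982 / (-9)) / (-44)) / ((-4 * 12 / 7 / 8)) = -389247229 / 20196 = -19273.48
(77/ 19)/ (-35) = -11/ 95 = -0.12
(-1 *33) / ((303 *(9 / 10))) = -110 / 909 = -0.12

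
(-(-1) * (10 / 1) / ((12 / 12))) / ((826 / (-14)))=-10 / 59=-0.17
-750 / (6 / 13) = -1625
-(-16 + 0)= 16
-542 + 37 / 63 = -541.41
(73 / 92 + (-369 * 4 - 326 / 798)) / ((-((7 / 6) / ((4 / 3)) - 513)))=-2.88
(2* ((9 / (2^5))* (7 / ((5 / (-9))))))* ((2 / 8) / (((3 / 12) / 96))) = -680.40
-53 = -53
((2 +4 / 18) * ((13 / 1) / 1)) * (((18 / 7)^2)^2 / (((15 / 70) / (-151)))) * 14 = -610571520 / 49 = -12460643.27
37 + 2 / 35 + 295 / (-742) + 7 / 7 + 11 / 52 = 3653047 / 96460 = 37.87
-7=-7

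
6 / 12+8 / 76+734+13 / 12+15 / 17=2854949 / 3876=736.57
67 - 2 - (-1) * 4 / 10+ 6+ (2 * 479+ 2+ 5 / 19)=98008 / 95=1031.66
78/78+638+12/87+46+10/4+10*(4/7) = 281501/406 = 693.35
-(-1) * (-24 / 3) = -8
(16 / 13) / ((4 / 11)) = 44 / 13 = 3.38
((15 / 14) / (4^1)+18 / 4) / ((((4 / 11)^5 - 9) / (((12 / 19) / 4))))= -129001851 / 1541134840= -0.08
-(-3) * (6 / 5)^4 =3888 / 625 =6.22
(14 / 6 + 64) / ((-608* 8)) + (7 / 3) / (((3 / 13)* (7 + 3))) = 1.00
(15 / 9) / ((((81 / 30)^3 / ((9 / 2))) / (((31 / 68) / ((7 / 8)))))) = 155000 / 780759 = 0.20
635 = 635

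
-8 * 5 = -40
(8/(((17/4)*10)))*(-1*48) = -768/85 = -9.04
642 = 642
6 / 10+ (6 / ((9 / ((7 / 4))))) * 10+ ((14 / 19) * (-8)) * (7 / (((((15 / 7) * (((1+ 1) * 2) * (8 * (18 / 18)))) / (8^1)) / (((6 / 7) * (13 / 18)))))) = 1588 / 171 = 9.29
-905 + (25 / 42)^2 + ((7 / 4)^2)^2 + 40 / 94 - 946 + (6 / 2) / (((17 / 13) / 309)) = -102107111993 / 90203904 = -1131.96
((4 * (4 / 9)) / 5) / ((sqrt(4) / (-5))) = -8 / 9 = -0.89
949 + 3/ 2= 1901/ 2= 950.50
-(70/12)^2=-1225/36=-34.03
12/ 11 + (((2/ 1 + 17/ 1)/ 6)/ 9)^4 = 103470203/ 93533616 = 1.11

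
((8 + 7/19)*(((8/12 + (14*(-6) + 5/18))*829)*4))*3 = -131371630/19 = -6914296.32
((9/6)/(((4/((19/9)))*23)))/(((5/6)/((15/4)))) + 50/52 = 5341/4784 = 1.12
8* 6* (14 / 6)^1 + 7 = 119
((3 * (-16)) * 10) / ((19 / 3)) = -1440 / 19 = -75.79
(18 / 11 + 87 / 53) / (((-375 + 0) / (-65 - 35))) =2548 / 2915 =0.87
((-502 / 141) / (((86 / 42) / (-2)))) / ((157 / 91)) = 639548 / 317297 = 2.02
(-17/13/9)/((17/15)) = -5/39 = -0.13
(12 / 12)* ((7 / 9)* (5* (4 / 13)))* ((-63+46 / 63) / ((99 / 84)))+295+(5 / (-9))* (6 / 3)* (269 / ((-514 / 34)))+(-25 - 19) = 207.55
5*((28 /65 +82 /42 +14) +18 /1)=46933 /273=171.92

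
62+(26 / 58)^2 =52311 / 841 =62.20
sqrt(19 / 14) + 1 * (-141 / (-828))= 47 / 276 + sqrt(266) / 14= 1.34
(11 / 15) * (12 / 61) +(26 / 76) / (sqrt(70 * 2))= 13 * sqrt(35) / 2660 +44 / 305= 0.17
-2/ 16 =-1/ 8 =-0.12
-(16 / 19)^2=-256 / 361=-0.71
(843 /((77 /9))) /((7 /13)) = 98631 /539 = 182.99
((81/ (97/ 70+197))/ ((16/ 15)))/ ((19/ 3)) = 14175/ 234536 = 0.06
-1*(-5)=5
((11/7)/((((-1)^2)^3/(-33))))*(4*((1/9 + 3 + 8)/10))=-4840/21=-230.48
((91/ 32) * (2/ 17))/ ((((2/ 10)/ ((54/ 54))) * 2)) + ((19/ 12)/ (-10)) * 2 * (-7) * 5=11.92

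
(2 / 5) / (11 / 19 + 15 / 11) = 209 / 1015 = 0.21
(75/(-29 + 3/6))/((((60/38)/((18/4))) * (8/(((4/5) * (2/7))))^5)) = -3/21008750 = -0.00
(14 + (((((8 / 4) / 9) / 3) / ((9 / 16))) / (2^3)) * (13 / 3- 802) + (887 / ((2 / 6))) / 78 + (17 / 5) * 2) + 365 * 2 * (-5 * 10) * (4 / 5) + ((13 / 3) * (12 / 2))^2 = -2699259509 / 94770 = -28482.21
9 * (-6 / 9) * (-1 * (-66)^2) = 26136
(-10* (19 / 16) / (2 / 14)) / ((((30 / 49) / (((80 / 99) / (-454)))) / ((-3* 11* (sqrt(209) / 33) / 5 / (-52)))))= 6517* sqrt(209) / 7011576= 0.01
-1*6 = -6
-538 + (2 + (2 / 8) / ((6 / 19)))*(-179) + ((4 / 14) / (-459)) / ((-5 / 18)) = -4939481 / 4760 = -1037.71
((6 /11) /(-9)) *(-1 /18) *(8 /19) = 8 /5643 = 0.00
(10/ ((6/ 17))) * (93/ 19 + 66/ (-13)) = -1275/ 247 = -5.16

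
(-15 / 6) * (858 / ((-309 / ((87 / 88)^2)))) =491985 / 72512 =6.78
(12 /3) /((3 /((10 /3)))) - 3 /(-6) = 89 /18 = 4.94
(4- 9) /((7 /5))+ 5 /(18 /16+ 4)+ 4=403 /287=1.40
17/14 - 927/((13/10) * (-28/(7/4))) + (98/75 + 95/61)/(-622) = 47416564933/1035816600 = 45.78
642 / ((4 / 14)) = 2247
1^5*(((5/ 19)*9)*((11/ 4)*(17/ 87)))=2805/ 2204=1.27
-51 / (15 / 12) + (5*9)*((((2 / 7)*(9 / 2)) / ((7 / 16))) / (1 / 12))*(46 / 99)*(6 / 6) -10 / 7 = 1873394 / 2695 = 695.14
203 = 203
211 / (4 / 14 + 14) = 1477 / 100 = 14.77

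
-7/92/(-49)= 1/644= 0.00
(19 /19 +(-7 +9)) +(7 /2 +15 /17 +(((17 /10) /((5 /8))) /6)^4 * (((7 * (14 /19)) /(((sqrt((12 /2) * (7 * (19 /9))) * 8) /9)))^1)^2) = 336982274239 /45548046875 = 7.40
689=689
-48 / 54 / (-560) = 1 / 630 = 0.00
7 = 7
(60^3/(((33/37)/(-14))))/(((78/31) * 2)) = -96348000/143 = -673762.24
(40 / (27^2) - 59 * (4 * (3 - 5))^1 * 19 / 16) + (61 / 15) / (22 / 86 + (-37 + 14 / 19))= 10015901519 / 17871435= 560.44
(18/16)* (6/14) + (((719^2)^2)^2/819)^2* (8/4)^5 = 1305876815332811607610269750442335535717613206357/5366088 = 243357323870352407118606700000000000000000.00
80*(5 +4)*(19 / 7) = 13680 / 7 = 1954.29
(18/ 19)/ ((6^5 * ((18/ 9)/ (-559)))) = -559/ 16416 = -0.03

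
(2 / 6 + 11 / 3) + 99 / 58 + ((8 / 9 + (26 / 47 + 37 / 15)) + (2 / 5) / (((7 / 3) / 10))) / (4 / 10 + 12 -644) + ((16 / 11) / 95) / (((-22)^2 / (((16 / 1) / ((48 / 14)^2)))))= 97688950437341 / 17144317308195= 5.70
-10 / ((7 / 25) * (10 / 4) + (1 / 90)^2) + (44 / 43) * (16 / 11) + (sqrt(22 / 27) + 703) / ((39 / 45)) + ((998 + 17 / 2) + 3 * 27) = 5 * sqrt(66) / 39 + 11956681889 / 6340178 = 1886.90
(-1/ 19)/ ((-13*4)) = 1/ 988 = 0.00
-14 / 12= -7 / 6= -1.17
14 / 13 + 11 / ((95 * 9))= 12113 / 11115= 1.09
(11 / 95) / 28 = 0.00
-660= -660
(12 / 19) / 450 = 2 / 1425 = 0.00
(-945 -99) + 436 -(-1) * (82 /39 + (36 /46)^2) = -12487634 /20631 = -605.28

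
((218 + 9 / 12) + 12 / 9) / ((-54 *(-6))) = 2641 / 3888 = 0.68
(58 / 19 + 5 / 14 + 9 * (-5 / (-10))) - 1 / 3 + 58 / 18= 12926 / 1197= 10.80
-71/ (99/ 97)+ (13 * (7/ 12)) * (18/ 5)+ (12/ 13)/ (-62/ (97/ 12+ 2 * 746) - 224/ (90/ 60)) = -54857309272/ 1297727145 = -42.27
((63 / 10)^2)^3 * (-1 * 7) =-437664515463 / 1000000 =-437664.52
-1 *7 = -7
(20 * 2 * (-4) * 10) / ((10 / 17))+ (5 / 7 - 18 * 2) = -19287 / 7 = -2755.29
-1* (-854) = 854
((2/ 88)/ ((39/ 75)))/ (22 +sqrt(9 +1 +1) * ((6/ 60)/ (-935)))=10625 * sqrt(11)/ 1100124739714 +99343750/ 50005669987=0.00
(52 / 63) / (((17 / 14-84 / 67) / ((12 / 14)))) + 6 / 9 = -13418 / 777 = -17.27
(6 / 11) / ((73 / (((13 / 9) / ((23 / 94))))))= 2444 / 55407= 0.04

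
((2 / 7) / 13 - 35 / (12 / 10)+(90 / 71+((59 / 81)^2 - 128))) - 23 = -15120439781 / 84781242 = -178.35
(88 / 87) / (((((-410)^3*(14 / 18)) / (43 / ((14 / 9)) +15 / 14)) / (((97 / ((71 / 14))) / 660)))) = -19497 / 1241697966250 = -0.00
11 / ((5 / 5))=11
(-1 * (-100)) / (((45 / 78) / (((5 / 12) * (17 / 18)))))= 5525 / 81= 68.21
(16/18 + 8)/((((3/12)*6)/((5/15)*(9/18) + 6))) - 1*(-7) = 43.54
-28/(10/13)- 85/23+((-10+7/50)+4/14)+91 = 332707/8050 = 41.33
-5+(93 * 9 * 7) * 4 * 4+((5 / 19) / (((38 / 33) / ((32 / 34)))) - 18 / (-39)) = 7478645141 / 79781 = 93739.68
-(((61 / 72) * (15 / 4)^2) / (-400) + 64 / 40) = -16079 / 10240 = -1.57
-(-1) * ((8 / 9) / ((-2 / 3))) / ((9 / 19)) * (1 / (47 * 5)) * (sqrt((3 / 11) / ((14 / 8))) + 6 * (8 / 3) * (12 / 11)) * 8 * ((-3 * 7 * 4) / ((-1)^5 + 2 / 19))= -20701184 / 131835 - 92416 * sqrt(231) / 395505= -160.57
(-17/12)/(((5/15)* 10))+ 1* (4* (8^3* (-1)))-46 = -83777/40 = -2094.42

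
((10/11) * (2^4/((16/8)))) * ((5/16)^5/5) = 3125/720896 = 0.00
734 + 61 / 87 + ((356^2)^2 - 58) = 1397395250425 / 87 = 16062014372.70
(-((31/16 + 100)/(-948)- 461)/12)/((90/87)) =202828291/5460480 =37.14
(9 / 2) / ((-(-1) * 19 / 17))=153 / 38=4.03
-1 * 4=-4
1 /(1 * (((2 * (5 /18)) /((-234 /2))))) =-1053 /5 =-210.60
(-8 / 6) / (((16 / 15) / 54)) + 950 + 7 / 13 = 22959 / 26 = 883.04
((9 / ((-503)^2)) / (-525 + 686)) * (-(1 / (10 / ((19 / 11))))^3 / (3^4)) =-6859 / 487957964571000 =-0.00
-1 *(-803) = 803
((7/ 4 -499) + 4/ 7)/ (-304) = 13907/ 8512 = 1.63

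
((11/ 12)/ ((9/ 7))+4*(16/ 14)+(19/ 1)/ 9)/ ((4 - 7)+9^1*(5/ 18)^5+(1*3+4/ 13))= 141295752/ 6163031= 22.93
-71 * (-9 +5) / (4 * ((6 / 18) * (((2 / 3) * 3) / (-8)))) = -852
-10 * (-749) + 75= 7565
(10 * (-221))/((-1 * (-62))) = -1105/31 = -35.65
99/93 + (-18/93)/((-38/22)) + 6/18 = 2668/1767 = 1.51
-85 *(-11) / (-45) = -187 / 9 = -20.78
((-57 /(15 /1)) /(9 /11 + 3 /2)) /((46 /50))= -2090 /1173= -1.78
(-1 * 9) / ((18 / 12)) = -6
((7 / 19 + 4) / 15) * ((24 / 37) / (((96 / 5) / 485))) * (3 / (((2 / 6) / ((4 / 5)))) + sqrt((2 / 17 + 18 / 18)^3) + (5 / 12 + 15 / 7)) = 40255 * sqrt(323) / 128316 + 33001049 / 708624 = 52.21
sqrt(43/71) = sqrt(3053)/71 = 0.78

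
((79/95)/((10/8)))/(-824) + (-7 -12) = -1859229/97850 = -19.00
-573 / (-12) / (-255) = -191 / 1020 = -0.19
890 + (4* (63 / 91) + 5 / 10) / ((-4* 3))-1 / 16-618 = 169519 / 624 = 271.67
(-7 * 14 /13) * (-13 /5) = 19.60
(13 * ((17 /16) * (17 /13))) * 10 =1445 /8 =180.62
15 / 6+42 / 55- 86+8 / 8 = -8991 / 110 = -81.74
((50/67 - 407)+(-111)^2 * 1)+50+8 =802174/67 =11972.75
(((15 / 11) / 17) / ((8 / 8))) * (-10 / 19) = -150 / 3553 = -0.04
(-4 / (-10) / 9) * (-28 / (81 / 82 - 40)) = 656 / 20565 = 0.03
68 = 68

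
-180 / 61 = -2.95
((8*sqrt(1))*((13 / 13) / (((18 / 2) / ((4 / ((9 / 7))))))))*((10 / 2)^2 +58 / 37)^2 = 216448736 / 110889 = 1951.94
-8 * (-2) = 16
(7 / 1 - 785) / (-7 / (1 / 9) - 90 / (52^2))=1051856 / 85221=12.34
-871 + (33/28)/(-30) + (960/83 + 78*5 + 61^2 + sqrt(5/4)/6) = sqrt(5)/12 + 75565487/23240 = 3251.71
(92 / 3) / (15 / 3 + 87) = 0.33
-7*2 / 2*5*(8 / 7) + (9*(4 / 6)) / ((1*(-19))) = -40.32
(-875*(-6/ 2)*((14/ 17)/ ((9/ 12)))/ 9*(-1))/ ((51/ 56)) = -2744000/ 7803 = -351.66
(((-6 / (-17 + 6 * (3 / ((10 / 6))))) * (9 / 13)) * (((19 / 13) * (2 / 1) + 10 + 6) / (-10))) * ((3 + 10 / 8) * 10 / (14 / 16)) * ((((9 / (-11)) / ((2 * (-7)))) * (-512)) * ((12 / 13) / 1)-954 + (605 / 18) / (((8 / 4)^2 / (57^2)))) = -59495117435865 / 36709673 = -1620693.20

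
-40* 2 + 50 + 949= 919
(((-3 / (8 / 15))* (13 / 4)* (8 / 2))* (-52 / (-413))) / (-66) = 0.14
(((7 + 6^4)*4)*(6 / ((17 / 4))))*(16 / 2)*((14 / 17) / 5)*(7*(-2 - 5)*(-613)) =420814044672 / 1445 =291220792.16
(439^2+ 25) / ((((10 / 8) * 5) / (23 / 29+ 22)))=509620424 / 725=702924.72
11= 11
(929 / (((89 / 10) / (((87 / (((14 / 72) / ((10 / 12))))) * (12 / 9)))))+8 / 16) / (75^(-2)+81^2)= 363707004375 / 45984409996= 7.91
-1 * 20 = -20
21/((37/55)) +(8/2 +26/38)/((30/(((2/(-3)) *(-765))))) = 77926/703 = 110.85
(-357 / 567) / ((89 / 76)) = -0.54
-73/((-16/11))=803/16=50.19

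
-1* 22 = -22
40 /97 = 0.41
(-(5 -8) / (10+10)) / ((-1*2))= -3 / 40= -0.08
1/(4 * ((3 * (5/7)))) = 0.12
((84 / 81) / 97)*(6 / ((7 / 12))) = 32 / 291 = 0.11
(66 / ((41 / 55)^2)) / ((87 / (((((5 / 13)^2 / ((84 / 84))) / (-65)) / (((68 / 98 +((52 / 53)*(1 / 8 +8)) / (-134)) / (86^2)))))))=-1712859379924000 / 47288655797643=-36.22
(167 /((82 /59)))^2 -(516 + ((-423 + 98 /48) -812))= 611414621 /40344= 15155.03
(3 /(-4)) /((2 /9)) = -27 /8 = -3.38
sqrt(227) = 15.07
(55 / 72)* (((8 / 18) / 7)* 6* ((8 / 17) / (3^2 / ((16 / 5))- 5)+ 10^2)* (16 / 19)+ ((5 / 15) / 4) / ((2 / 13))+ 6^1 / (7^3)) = 1587711917 / 63814464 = 24.88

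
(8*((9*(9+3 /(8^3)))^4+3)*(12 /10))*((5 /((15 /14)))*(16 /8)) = 20761015698442349463 /5368709120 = 3867040518.38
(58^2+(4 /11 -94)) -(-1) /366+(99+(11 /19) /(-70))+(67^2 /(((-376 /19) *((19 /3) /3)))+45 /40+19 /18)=2464373560519 /754995780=3264.09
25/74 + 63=4687/74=63.34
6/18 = 1/3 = 0.33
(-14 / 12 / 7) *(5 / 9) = -5 / 54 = -0.09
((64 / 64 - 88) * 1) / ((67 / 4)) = -348 / 67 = -5.19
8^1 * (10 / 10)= 8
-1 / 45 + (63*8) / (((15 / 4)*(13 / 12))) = 72563 / 585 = 124.04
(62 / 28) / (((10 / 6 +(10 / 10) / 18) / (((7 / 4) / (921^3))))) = 1 / 347213316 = 0.00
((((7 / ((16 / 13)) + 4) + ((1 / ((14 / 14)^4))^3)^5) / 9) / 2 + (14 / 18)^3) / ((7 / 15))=124135 / 54432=2.28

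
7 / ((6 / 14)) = 49 / 3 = 16.33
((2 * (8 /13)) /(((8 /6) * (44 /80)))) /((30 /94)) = 752 /143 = 5.26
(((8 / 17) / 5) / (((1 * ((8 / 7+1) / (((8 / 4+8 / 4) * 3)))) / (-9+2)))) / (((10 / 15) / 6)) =-14112 / 425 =-33.20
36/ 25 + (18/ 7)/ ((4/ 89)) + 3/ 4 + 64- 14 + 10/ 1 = 83583/ 700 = 119.40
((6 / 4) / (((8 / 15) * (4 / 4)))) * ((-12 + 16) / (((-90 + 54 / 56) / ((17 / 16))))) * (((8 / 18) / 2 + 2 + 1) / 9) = -17255 / 358992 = -0.05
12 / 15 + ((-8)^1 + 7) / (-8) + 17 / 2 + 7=657 / 40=16.42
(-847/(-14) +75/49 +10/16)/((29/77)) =166.36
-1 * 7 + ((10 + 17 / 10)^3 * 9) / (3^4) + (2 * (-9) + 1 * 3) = 155957 / 1000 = 155.96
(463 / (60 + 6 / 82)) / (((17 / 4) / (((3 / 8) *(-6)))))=-56949 / 13957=-4.08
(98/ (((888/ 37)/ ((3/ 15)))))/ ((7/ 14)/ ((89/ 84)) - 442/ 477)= -693399/ 386080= -1.80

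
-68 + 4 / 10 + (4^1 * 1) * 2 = -298 / 5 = -59.60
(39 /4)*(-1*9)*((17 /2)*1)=-5967 /8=-745.88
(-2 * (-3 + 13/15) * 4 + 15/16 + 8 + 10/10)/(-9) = -6481/2160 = -3.00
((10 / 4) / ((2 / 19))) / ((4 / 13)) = 1235 / 16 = 77.19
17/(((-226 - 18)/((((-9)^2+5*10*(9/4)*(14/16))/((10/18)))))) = -22.50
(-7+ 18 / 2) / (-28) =-1 / 14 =-0.07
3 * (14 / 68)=21 / 34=0.62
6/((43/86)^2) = 24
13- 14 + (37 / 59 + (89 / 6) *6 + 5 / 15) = 15746 / 177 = 88.96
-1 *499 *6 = -2994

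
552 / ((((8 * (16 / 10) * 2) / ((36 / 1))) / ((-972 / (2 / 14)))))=-5281605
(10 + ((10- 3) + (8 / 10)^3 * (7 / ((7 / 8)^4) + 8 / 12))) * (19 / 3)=57322259 / 385875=148.55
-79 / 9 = -8.78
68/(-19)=-68/19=-3.58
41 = 41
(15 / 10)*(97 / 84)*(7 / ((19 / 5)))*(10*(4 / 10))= 485 / 38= 12.76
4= 4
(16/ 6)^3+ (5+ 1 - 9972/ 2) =-133948/ 27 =-4961.04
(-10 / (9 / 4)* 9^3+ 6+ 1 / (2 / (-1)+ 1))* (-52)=168220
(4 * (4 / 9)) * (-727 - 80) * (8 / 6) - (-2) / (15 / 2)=-86068 / 45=-1912.62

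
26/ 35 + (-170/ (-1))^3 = 4913000.74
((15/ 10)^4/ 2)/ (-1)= -2.53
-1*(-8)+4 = 12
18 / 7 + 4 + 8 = 102 / 7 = 14.57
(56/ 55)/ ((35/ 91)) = 728/ 275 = 2.65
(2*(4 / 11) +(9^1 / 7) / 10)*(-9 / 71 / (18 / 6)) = -1977 / 54670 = -0.04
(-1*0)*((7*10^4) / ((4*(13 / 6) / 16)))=0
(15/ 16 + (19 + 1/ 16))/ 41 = 20/ 41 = 0.49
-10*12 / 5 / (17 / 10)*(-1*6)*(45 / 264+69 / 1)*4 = 23436.58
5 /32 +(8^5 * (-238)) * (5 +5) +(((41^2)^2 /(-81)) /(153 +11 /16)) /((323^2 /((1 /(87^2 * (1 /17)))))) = -23089527495842811498257 /296065739762784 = -77987839.84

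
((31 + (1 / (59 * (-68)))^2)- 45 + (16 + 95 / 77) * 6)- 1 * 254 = -204002528979 / 1239403088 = -164.60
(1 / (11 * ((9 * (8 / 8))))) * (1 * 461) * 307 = 141527 / 99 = 1429.57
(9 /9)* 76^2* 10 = 57760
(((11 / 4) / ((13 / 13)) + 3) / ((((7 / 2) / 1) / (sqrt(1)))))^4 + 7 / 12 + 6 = 1598239 / 115248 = 13.87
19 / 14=1.36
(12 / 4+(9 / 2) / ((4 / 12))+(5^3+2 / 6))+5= 146.83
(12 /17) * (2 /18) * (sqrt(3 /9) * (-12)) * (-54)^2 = -15552 * sqrt(3) /17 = -1584.52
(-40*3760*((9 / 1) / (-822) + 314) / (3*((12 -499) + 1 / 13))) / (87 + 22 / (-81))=15139054944 / 40614335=372.75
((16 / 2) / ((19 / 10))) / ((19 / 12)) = 960 / 361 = 2.66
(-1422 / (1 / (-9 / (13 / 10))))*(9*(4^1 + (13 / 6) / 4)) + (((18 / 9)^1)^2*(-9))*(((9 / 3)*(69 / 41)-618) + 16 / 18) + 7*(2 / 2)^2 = 452452931 / 1066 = 424439.90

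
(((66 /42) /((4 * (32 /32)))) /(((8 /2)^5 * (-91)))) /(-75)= 11 /195686400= 0.00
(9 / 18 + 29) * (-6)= -177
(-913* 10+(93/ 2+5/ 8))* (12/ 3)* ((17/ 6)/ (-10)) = 411757/ 40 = 10293.92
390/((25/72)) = 5616/5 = 1123.20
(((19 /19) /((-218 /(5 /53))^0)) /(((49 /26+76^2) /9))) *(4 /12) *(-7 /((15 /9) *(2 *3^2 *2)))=-91 /1502250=-0.00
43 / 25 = 1.72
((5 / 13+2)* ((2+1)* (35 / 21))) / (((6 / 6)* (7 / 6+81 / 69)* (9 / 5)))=35650 / 12597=2.83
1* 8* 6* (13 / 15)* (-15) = -624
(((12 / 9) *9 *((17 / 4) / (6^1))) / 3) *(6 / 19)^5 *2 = 44064 / 2476099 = 0.02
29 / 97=0.30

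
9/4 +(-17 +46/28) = -367/28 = -13.11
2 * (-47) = -94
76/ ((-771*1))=-76/ 771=-0.10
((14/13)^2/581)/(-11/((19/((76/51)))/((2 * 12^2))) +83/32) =-0.00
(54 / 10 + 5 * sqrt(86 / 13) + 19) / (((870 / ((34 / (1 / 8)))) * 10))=68 * sqrt(1118) / 5655 + 8296 / 10875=1.16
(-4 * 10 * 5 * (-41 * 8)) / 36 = 16400 / 9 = 1822.22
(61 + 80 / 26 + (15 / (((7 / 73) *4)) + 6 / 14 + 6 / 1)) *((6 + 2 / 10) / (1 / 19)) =23500511 / 1820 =12912.37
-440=-440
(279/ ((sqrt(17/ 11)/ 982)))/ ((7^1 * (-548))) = -136989 * sqrt(187)/ 32606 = -57.45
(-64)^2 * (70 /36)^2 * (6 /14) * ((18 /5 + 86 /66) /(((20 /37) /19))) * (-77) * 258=-613533587968 /27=-22723466221.04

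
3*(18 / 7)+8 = 110 / 7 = 15.71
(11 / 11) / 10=1 / 10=0.10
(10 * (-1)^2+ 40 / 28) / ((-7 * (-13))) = 80 / 637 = 0.13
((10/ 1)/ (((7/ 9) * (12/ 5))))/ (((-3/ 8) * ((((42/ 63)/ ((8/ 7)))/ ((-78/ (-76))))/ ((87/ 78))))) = -26100/ 931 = -28.03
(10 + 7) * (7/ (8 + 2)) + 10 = 219/ 10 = 21.90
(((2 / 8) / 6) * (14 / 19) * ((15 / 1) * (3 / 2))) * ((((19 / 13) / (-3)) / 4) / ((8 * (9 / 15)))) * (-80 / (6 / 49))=11.45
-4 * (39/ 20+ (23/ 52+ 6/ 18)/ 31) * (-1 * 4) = 191024/ 6045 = 31.60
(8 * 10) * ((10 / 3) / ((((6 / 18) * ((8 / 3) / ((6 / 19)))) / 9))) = 16200 / 19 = 852.63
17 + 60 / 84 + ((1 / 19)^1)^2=44771 / 2527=17.72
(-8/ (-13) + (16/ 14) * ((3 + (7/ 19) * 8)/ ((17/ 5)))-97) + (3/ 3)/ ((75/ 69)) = -68680786/ 734825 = -93.47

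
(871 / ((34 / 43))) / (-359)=-37453 / 12206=-3.07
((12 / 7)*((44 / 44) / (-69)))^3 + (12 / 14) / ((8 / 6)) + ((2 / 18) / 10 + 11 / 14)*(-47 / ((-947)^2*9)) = 1948783453851053 / 3031535127866490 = 0.64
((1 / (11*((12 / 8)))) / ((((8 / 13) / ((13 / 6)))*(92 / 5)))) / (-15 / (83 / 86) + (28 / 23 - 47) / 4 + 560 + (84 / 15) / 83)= 350675 / 16119560952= 0.00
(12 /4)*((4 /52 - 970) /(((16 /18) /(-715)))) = 18724365 /8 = 2340545.62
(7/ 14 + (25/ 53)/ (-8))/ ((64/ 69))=12903/ 27136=0.48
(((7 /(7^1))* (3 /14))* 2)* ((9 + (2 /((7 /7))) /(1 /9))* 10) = 810 /7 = 115.71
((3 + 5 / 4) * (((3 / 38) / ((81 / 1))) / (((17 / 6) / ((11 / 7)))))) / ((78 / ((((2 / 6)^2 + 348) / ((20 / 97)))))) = 0.05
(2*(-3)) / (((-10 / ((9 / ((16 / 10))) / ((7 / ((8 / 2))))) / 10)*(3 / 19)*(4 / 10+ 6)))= 19.08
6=6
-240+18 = -222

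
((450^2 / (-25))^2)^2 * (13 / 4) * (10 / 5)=27980368650000000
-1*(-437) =437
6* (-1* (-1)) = 6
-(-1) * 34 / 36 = 0.94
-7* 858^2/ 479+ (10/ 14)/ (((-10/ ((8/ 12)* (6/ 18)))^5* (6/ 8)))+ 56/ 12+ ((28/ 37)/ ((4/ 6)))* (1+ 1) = -147674691418267142/ 13735646229375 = -10751.20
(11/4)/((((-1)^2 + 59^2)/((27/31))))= 297/431768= 0.00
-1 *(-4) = 4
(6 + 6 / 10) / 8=33 / 40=0.82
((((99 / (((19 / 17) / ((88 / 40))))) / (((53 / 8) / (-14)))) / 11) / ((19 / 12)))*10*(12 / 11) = -4935168 / 19133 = -257.94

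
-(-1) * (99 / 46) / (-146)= -0.01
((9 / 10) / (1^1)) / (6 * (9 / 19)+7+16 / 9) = 1539 / 19870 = 0.08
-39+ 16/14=-265/7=-37.86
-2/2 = -1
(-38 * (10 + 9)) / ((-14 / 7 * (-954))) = -361 / 954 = -0.38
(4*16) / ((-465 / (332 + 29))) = -23104 / 465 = -49.69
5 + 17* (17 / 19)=384 / 19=20.21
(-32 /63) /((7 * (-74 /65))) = 1040 /16317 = 0.06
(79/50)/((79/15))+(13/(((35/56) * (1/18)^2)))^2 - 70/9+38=20437581223/450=45416847.16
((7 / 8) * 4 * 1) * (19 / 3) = 133 / 6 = 22.17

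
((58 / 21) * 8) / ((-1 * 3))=-464 / 63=-7.37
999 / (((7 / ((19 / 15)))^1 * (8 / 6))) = 18981 / 140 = 135.58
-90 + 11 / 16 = -1429 / 16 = -89.31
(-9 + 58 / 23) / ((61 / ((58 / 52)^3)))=-3633961 / 24659128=-0.15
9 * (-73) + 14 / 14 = -656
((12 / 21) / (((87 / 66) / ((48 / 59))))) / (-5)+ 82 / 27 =4796522 / 1616895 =2.97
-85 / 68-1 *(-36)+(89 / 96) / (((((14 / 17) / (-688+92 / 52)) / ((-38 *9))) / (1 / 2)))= 769558345 / 5824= 132135.70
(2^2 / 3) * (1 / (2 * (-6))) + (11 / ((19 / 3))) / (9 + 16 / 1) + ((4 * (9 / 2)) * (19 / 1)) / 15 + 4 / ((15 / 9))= 107552 / 4275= 25.16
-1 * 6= -6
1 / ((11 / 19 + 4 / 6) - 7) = -0.17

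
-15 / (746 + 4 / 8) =-30 / 1493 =-0.02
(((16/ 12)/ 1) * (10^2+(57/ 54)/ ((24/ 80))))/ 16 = 2795/ 324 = 8.63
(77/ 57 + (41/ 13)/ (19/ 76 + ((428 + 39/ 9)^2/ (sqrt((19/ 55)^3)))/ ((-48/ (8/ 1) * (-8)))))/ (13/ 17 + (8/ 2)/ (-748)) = 171248405181480 * sqrt(1045)/ 25562348556543525181 + 73015722333184394291/ 41043770921774110854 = 1.78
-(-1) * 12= 12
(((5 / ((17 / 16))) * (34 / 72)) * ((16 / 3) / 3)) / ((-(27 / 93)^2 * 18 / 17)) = -2613920 / 59049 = -44.27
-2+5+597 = 600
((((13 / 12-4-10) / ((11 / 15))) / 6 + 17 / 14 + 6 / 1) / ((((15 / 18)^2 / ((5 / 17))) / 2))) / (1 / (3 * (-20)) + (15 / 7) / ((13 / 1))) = 3700476 / 151283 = 24.46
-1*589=-589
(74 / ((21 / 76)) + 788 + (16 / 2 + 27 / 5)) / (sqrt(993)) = 112267 * sqrt(993) / 104265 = 33.93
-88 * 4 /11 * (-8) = 256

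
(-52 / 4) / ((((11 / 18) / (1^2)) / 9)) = -2106 / 11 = -191.45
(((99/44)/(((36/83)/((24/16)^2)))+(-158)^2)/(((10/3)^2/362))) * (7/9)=2025227281/3200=632883.53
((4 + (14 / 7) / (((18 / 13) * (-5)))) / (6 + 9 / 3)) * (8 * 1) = 3.30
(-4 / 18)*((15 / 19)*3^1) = -10 / 19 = -0.53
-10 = -10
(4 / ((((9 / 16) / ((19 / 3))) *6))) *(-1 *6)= -1216 / 27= -45.04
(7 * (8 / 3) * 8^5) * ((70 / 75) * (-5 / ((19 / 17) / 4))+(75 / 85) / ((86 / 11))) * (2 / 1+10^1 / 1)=-5073499848704 / 41667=-121763022.26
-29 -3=-32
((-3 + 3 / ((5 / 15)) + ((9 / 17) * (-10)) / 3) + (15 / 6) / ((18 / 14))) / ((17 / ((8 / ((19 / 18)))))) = 15128 / 5491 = 2.76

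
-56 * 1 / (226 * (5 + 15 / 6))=-56 / 1695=-0.03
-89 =-89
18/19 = 0.95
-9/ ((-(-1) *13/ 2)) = -18/ 13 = -1.38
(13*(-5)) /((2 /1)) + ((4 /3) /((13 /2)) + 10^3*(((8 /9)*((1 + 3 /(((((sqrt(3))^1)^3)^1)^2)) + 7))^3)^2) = 1031455107677226550787 /7343167948506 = 140464594.42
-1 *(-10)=10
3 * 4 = 12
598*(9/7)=5382/7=768.86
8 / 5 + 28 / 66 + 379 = 62869 / 165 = 381.02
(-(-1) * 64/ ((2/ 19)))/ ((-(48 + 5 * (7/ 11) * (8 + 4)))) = -7.05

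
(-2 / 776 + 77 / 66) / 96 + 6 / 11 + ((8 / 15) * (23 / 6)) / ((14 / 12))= 99377867 / 43021440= 2.31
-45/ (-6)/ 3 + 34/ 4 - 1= 10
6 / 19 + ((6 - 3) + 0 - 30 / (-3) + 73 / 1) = 1640 / 19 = 86.32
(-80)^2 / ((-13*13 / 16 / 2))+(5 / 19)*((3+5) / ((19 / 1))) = -73926040 / 61009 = -1211.72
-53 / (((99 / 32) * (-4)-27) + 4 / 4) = 424 / 307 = 1.38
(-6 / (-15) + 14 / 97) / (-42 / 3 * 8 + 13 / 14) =-3696 / 754175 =-0.00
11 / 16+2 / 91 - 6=-7703 / 1456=-5.29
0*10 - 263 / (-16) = 263 / 16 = 16.44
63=63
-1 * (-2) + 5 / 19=43 / 19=2.26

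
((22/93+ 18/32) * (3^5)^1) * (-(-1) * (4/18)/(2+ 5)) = 10701/1736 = 6.16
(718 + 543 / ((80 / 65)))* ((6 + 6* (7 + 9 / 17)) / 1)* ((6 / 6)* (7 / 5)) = 664419 / 8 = 83052.38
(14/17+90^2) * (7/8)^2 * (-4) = -3373993/136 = -24808.77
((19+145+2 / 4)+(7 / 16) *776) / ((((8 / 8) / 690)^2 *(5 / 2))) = 95981760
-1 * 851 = -851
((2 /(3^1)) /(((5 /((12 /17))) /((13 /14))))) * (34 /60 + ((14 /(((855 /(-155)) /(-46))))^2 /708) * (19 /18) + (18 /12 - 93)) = -45009757832 /7293590325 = -6.17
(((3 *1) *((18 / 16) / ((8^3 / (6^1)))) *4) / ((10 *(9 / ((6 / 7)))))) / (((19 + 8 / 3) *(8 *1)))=81 / 9318400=0.00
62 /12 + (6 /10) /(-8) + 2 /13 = 8183 /1560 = 5.25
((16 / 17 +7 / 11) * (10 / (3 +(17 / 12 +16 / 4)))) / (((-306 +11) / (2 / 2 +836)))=-100440 / 18887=-5.32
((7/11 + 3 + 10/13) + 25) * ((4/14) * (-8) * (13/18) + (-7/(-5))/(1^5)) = -66439/9009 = -7.37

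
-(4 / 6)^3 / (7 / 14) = -16 / 27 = -0.59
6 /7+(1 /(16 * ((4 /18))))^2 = 6711 /7168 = 0.94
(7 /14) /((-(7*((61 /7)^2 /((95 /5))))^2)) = -17689 /27691682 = -0.00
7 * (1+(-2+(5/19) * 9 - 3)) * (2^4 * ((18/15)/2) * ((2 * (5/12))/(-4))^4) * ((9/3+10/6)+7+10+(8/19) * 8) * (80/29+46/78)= -146584829125/8466322176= -17.31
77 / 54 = 1.43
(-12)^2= 144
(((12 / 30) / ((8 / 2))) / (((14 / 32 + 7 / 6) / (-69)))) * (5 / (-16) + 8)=-25461 / 770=-33.07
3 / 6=1 / 2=0.50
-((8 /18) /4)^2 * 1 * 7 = -7 /81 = -0.09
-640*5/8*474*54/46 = -5119200/23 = -222573.91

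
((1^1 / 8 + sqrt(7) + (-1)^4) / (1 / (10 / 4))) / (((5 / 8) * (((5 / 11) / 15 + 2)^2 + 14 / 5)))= 49005 / 75382 + 21780 * sqrt(7) / 37691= 2.18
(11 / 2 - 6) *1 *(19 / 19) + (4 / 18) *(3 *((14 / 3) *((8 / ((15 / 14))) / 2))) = 3001 / 270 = 11.11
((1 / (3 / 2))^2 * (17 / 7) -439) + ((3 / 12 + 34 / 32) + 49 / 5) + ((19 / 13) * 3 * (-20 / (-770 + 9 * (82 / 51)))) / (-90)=-4726009541 / 11072880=-426.81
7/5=1.40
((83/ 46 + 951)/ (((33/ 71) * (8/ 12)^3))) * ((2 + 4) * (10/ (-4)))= -420100965/ 4048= -103779.88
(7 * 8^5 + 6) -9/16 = 3670103/16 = 229381.44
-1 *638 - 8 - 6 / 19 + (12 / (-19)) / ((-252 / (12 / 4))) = -85959 / 133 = -646.31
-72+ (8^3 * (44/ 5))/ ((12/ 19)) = 105928/ 15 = 7061.87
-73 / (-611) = 73 / 611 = 0.12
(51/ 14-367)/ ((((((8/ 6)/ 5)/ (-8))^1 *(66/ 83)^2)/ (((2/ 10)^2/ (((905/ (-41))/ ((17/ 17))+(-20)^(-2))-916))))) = -28736361260/ 39091656219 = -0.74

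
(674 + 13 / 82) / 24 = 18427 / 656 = 28.09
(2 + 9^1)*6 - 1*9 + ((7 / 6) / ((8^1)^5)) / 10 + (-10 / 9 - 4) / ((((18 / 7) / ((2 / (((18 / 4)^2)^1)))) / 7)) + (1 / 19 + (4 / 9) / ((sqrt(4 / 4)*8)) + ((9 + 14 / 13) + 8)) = 78391254889163 / 1062054789120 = 73.81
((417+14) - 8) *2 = 846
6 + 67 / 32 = 259 / 32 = 8.09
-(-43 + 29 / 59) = 2508 / 59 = 42.51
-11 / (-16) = 11 / 16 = 0.69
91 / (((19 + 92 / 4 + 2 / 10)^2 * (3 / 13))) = 29575 / 133563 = 0.22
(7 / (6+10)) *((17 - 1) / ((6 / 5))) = 35 / 6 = 5.83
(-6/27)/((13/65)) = -10/9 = -1.11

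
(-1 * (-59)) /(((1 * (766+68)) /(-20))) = -590 /417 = -1.41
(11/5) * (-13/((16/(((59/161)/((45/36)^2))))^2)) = -497783/81003125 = -0.01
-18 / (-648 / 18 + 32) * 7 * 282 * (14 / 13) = 124362 / 13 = 9566.31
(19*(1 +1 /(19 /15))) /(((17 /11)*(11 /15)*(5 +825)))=3 /83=0.04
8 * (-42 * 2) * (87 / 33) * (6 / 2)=-58464 / 11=-5314.91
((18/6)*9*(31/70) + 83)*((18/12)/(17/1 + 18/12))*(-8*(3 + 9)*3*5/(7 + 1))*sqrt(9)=-1076814/259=-4157.58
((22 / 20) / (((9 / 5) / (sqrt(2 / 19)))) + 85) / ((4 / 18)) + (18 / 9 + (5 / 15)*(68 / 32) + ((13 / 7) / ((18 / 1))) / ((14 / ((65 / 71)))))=11*sqrt(38) / 76 + 96491755 / 250488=386.11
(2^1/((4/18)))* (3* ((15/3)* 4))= 540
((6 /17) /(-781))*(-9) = 54 /13277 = 0.00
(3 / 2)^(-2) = 4 / 9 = 0.44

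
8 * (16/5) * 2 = 256/5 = 51.20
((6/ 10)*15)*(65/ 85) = 117/ 17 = 6.88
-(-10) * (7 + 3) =100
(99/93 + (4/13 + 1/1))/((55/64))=61184/22165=2.76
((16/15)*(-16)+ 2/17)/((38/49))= -21.86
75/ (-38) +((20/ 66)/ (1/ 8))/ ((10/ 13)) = 1477/ 1254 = 1.18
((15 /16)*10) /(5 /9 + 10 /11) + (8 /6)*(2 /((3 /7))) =26357 /2088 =12.62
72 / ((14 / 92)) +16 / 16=3319 / 7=474.14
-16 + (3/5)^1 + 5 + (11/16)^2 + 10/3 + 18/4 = -8041/3840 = -2.09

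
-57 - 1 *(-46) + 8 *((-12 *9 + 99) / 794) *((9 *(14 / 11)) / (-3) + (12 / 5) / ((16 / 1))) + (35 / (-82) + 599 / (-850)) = -897837309 / 76094975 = -11.80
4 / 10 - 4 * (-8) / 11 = 182 / 55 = 3.31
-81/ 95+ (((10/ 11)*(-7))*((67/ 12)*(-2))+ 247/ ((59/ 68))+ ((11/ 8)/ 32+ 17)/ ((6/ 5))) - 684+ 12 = -28686357199/ 94702080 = -302.91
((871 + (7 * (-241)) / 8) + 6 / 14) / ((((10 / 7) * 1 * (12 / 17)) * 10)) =628847 / 9600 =65.50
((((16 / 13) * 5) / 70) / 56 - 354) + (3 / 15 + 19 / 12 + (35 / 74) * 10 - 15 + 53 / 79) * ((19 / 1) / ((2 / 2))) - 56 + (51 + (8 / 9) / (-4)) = -507.73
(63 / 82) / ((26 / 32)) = 0.95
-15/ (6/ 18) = -45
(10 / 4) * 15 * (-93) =-6975 / 2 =-3487.50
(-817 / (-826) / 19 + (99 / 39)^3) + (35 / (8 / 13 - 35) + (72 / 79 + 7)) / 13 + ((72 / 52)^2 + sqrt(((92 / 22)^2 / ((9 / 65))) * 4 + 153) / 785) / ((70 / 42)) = sqrt(716777) / 43175 + 5796309505913 / 320416389930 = 18.11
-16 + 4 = -12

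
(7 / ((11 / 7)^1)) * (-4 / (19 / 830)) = -162680 / 209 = -778.37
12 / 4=3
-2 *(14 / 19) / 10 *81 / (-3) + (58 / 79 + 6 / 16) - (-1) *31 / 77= 5.49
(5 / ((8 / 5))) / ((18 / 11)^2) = 3025 / 2592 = 1.17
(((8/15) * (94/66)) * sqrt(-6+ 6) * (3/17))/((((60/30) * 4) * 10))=0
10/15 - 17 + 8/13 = -613/39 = -15.72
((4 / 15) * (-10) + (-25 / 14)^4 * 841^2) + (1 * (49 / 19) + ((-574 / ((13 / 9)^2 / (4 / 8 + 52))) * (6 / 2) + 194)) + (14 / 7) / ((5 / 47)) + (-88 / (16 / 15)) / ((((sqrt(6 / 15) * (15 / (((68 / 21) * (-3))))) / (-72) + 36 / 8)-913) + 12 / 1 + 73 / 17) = 94248 * sqrt(10) / 212016896591 + 2804416355321391140291259547 / 392296271554520664240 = 7148720.39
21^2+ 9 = 450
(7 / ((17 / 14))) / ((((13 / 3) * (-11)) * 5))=-294 / 12155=-0.02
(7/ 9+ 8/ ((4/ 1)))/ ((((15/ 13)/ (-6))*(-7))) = 2.06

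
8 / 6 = 4 / 3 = 1.33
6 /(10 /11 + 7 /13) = 286 /69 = 4.14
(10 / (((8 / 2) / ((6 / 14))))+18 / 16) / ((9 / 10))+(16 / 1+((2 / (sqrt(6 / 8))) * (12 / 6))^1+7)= 8 * sqrt(3) / 3+2137 / 84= 30.06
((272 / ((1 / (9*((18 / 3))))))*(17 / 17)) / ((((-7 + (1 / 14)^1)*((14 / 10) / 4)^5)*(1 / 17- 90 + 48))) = 1598054400000 / 166055561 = 9623.61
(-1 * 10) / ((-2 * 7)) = 5 / 7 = 0.71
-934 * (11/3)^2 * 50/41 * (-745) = 4209771500/369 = 11408594.85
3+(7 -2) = 8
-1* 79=-79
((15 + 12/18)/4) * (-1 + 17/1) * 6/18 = 188/9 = 20.89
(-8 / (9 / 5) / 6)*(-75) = 500 / 9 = 55.56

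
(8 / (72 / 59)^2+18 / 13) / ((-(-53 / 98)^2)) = -136657717 / 5915754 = -23.10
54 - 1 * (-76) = 130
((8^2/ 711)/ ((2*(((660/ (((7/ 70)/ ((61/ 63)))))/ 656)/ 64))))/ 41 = 28672/ 3975675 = 0.01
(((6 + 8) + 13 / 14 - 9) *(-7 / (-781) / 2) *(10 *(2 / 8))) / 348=415 / 2174304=0.00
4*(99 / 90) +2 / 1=32 / 5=6.40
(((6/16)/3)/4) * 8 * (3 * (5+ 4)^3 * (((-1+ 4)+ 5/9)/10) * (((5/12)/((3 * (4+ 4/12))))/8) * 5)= 405/104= 3.89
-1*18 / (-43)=18 / 43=0.42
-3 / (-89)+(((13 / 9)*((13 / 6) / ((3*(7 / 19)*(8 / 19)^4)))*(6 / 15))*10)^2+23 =15587499387953082929 / 120009611280384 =129885.43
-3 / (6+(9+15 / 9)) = -9 / 50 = -0.18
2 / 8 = 1 / 4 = 0.25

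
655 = 655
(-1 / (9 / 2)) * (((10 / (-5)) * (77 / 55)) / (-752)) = -7 / 8460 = -0.00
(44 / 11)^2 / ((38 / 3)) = 24 / 19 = 1.26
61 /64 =0.95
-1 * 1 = -1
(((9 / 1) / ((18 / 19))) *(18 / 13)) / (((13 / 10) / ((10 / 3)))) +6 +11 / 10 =68999 / 1690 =40.83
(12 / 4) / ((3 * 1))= 1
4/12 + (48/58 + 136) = 11933/87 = 137.16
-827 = -827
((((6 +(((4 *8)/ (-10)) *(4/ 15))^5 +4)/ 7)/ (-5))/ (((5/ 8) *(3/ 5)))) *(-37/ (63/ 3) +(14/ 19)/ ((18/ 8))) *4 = 1244851204222144/ 298256396484375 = 4.17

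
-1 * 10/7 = -10/7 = -1.43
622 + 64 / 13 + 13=8319 / 13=639.92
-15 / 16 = -0.94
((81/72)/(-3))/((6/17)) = -17/16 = -1.06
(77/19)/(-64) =-77/1216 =-0.06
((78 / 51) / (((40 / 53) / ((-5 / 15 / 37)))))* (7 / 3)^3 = -236327 / 1018980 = -0.23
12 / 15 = 4 / 5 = 0.80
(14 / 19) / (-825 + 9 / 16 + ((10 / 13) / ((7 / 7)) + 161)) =-2912 / 2618865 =-0.00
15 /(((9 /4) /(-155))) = -3100 /3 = -1033.33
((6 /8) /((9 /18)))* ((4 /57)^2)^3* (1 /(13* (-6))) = -1024 /445853814237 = -0.00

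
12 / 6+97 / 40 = 177 / 40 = 4.42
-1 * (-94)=94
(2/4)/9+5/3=31/18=1.72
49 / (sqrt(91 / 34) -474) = -789684 / 7638893 -49*sqrt(3094) / 7638893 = -0.10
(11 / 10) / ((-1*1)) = -11 / 10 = -1.10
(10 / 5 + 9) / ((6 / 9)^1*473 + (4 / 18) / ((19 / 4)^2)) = 35739 / 1024550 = 0.03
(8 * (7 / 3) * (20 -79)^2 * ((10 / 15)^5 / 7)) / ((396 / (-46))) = -10248064 / 72171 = -142.00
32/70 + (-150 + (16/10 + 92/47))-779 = -1521601/1645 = -924.99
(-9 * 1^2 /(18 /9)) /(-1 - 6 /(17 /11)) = 153 /166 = 0.92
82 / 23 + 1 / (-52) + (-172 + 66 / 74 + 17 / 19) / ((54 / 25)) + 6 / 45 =-8526958711 / 113506380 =-75.12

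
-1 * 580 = -580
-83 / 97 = -0.86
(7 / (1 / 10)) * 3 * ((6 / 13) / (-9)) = -10.77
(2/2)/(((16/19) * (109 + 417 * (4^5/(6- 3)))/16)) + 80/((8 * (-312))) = -709261/22221420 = -0.03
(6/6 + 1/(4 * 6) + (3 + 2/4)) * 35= 3815/24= 158.96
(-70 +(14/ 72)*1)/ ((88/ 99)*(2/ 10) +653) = -1795/ 16796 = -0.11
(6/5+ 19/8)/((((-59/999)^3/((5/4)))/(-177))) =427714286571/111392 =3839721.76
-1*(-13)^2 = -169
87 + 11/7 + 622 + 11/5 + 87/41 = 1025872/1435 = 714.89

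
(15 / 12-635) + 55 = -2315 / 4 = -578.75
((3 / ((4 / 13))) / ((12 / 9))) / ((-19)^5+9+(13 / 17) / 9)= -17901 / 6061468112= -0.00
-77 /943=-0.08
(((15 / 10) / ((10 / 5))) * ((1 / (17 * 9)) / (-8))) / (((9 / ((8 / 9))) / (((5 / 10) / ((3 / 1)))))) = -1 / 99144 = -0.00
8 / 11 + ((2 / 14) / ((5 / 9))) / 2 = 659 / 770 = 0.86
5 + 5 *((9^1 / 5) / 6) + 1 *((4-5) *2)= 4.50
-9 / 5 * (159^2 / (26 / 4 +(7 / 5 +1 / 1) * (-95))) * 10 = 910116 / 443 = 2054.44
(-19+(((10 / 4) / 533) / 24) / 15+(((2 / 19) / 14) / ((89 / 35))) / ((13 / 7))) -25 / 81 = -22552331293 / 1168088688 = -19.31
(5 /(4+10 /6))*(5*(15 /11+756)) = 624825 /187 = 3341.31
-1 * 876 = -876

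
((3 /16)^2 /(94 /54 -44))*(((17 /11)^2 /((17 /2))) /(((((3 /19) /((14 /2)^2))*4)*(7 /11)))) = -26163 /918016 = -0.03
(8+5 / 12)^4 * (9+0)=104060401 / 2304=45165.10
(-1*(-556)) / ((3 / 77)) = 42812 / 3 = 14270.67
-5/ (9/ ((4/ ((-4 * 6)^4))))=-5/ 746496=-0.00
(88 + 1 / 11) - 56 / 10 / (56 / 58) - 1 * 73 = 511 / 55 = 9.29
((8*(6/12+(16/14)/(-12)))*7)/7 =68/21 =3.24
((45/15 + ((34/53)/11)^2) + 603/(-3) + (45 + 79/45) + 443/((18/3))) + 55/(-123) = -97644824393/1254190410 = -77.85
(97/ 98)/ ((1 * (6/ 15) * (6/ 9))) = 1455/ 392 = 3.71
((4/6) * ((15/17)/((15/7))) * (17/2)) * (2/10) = 7/15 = 0.47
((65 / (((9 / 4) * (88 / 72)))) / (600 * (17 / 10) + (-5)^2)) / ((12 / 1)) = 13 / 6897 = 0.00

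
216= 216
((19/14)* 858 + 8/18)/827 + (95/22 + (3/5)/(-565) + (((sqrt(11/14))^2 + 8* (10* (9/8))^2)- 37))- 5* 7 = 3066495932309/3238077150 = 947.01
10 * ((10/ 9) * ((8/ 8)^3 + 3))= 400/ 9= 44.44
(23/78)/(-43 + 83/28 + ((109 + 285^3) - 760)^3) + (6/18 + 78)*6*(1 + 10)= 70029379991612531261537324452/13545334621201650147299289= 5170.00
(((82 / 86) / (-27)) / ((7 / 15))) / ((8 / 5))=-1025 / 21672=-0.05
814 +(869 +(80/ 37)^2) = 2310427/ 1369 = 1687.67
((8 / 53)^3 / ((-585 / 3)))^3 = -134217728 / 24467334562763840928375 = -0.00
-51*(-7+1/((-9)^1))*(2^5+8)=43520/3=14506.67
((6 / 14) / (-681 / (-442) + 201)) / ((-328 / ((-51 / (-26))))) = -289 / 22838312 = -0.00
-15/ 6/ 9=-5/ 18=-0.28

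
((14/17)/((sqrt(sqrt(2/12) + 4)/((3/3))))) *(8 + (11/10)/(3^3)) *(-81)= -45591 *sqrt(6)/(85 *sqrt(sqrt(6) + 24))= -255.46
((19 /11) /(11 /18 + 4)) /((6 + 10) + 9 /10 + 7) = 3420 /218207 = 0.02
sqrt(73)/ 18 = 0.47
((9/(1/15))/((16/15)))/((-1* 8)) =-2025/128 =-15.82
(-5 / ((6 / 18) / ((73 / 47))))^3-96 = -1322899383 / 103823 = -12741.87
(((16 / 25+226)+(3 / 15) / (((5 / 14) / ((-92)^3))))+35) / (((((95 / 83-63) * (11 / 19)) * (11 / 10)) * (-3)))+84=-5596731229 / 1553035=-3603.74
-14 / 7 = -2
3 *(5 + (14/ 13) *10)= 615/ 13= 47.31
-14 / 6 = -7 / 3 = -2.33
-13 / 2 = -6.50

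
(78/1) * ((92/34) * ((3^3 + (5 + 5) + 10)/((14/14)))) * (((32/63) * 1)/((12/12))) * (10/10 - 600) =-1077471616/357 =-3018127.78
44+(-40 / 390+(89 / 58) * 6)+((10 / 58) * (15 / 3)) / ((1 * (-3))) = 19912 / 377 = 52.82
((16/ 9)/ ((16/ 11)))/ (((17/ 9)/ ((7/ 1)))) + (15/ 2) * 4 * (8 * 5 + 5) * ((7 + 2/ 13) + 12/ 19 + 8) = 21314.85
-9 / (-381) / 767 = 3 / 97409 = 0.00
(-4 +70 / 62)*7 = -623 / 31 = -20.10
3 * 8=24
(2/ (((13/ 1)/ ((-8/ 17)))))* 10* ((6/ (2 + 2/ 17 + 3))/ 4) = -80/ 377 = -0.21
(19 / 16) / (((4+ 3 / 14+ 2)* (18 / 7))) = 931 / 12528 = 0.07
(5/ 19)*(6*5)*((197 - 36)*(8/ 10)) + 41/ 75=1449779/ 1425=1017.39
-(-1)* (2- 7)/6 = -5/6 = -0.83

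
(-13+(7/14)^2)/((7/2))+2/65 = -3287/910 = -3.61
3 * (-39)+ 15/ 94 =-10983/ 94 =-116.84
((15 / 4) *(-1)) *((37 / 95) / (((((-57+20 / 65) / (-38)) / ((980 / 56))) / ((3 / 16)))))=-151515 / 47168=-3.21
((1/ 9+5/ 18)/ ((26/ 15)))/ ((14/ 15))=25/ 104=0.24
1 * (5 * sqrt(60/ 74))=5 * sqrt(1110)/ 37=4.50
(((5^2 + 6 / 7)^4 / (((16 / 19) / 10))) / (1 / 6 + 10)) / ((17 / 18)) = 2752971205365 / 4979674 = 552841.65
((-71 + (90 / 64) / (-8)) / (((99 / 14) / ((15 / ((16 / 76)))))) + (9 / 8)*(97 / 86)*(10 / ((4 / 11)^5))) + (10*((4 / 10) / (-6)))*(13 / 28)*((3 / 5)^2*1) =2600644213889 / 2034278400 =1278.41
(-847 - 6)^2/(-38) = -727609/38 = -19147.61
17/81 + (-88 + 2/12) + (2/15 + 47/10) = -6706/81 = -82.79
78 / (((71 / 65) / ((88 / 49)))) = 446160 / 3479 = 128.24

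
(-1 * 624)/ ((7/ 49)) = -4368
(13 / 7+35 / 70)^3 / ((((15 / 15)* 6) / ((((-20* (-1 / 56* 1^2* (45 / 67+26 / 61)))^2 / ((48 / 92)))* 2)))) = 943372503975 / 733353493376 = 1.29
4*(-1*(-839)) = 3356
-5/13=-0.38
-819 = -819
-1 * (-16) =16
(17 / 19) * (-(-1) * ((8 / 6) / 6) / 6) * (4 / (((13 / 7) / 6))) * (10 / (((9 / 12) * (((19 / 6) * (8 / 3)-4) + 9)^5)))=83280960 / 6406543876447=0.00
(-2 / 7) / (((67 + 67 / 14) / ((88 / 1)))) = -352 / 1005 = -0.35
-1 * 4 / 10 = -2 / 5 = -0.40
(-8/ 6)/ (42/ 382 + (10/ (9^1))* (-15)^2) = -764/ 143313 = -0.01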